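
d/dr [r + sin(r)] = cos(r) + 1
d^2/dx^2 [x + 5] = 0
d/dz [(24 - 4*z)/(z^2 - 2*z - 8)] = 4*(-z^2 + 2*z + 2*(z - 6)*(z - 1) + 8)/(-z^2 + 2*z + 8)^2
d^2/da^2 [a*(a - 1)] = 2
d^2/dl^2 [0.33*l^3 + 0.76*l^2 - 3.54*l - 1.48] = 1.98*l + 1.52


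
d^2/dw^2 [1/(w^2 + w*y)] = 2*(-w*(w + y) + (2*w + y)^2)/(w^3*(w + y)^3)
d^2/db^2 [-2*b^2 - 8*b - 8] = -4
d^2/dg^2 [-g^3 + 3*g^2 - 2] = 6 - 6*g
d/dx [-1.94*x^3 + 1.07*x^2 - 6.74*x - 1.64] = -5.82*x^2 + 2.14*x - 6.74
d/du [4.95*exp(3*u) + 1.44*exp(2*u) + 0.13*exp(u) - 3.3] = (14.85*exp(2*u) + 2.88*exp(u) + 0.13)*exp(u)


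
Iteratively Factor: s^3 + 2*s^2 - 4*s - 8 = (s + 2)*(s^2 - 4) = (s - 2)*(s + 2)*(s + 2)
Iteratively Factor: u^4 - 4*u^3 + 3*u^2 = (u)*(u^3 - 4*u^2 + 3*u) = u^2*(u^2 - 4*u + 3) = u^2*(u - 1)*(u - 3)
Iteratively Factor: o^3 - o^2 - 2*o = (o - 2)*(o^2 + o) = (o - 2)*(o + 1)*(o)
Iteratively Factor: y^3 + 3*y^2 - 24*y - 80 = (y + 4)*(y^2 - y - 20) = (y - 5)*(y + 4)*(y + 4)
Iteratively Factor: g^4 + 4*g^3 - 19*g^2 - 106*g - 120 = (g + 4)*(g^3 - 19*g - 30) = (g + 3)*(g + 4)*(g^2 - 3*g - 10) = (g - 5)*(g + 3)*(g + 4)*(g + 2)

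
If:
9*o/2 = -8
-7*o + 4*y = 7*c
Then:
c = 4*y/7 + 16/9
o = -16/9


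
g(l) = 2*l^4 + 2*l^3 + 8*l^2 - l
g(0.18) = 0.09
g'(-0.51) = -8.66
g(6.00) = 3306.00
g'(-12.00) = -13153.00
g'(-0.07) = -2.09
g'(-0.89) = -16.13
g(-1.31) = 16.43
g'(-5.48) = -1225.03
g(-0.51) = 2.46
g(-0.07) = 0.11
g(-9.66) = 16368.93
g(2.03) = 81.63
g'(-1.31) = -29.65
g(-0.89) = 7.07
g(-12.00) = 39180.00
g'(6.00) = 2039.00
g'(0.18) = 2.12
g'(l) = 8*l^3 + 6*l^2 + 16*l - 1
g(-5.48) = 1720.24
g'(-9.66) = -6807.10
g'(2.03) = 123.13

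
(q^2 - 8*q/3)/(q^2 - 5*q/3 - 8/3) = q/(q + 1)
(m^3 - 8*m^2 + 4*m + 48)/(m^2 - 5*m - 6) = (m^2 - 2*m - 8)/(m + 1)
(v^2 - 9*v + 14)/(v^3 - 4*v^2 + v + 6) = (v - 7)/(v^2 - 2*v - 3)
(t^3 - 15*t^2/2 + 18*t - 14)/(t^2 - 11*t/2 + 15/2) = (2*t^3 - 15*t^2 + 36*t - 28)/(2*t^2 - 11*t + 15)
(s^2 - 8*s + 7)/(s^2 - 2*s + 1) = (s - 7)/(s - 1)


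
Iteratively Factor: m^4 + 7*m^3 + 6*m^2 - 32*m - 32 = (m + 1)*(m^3 + 6*m^2 - 32) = (m + 1)*(m + 4)*(m^2 + 2*m - 8) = (m + 1)*(m + 4)^2*(m - 2)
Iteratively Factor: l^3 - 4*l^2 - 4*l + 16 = (l - 4)*(l^2 - 4) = (l - 4)*(l - 2)*(l + 2)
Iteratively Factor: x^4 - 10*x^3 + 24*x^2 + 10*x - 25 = (x - 5)*(x^3 - 5*x^2 - x + 5) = (x - 5)*(x + 1)*(x^2 - 6*x + 5) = (x - 5)^2*(x + 1)*(x - 1)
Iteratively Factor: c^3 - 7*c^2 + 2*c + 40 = (c + 2)*(c^2 - 9*c + 20) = (c - 4)*(c + 2)*(c - 5)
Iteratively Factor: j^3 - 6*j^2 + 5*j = (j)*(j^2 - 6*j + 5) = j*(j - 1)*(j - 5)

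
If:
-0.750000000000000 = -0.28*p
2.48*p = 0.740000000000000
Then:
No Solution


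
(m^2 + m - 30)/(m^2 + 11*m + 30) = (m - 5)/(m + 5)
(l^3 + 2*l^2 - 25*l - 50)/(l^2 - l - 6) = (l^2 - 25)/(l - 3)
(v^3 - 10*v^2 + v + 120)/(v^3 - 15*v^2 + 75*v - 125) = (v^2 - 5*v - 24)/(v^2 - 10*v + 25)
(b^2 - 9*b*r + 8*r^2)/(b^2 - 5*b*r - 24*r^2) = (b - r)/(b + 3*r)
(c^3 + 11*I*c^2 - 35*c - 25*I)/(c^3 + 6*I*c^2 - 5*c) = (c + 5*I)/c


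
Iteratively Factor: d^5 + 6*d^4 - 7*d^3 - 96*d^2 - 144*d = (d + 3)*(d^4 + 3*d^3 - 16*d^2 - 48*d) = (d + 3)*(d + 4)*(d^3 - d^2 - 12*d) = (d + 3)^2*(d + 4)*(d^2 - 4*d) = d*(d + 3)^2*(d + 4)*(d - 4)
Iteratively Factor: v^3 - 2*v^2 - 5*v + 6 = (v - 3)*(v^2 + v - 2) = (v - 3)*(v - 1)*(v + 2)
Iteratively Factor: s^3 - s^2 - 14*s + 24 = (s + 4)*(s^2 - 5*s + 6) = (s - 3)*(s + 4)*(s - 2)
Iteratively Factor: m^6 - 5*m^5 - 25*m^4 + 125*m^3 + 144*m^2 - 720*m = (m - 5)*(m^5 - 25*m^3 + 144*m) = (m - 5)*(m + 3)*(m^4 - 3*m^3 - 16*m^2 + 48*m) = (m - 5)*(m + 3)*(m + 4)*(m^3 - 7*m^2 + 12*m) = m*(m - 5)*(m + 3)*(m + 4)*(m^2 - 7*m + 12) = m*(m - 5)*(m - 3)*(m + 3)*(m + 4)*(m - 4)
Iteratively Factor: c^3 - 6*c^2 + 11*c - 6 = (c - 2)*(c^2 - 4*c + 3) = (c - 2)*(c - 1)*(c - 3)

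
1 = 1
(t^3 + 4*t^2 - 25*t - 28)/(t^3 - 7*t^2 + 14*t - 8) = (t^2 + 8*t + 7)/(t^2 - 3*t + 2)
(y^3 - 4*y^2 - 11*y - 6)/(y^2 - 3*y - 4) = (y^2 - 5*y - 6)/(y - 4)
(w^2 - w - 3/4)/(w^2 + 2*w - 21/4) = (2*w + 1)/(2*w + 7)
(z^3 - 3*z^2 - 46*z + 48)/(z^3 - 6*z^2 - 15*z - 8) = (z^2 + 5*z - 6)/(z^2 + 2*z + 1)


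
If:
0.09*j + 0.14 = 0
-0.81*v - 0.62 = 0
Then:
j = -1.56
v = -0.77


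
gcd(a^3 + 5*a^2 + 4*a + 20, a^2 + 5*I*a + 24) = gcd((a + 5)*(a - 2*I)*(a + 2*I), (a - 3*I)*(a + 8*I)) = 1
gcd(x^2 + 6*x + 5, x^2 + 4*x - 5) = x + 5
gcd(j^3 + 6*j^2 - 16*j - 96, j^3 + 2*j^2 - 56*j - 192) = j^2 + 10*j + 24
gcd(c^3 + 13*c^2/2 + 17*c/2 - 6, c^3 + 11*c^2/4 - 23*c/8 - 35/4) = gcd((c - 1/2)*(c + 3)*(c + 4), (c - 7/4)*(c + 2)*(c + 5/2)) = 1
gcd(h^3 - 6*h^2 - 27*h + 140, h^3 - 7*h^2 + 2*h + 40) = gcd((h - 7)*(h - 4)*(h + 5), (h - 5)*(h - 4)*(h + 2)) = h - 4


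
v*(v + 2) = v^2 + 2*v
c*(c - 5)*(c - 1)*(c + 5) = c^4 - c^3 - 25*c^2 + 25*c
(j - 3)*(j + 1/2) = j^2 - 5*j/2 - 3/2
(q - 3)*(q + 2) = q^2 - q - 6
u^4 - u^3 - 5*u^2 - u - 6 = (u - 3)*(u + 2)*(u - I)*(u + I)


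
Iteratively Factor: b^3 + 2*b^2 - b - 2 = (b + 1)*(b^2 + b - 2) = (b + 1)*(b + 2)*(b - 1)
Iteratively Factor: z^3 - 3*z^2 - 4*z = (z)*(z^2 - 3*z - 4) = z*(z - 4)*(z + 1)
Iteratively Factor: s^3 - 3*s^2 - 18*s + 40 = (s - 2)*(s^2 - s - 20) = (s - 5)*(s - 2)*(s + 4)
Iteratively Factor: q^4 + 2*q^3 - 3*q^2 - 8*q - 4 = (q + 2)*(q^3 - 3*q - 2) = (q - 2)*(q + 2)*(q^2 + 2*q + 1) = (q - 2)*(q + 1)*(q + 2)*(q + 1)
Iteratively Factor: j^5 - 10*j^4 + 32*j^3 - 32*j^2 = (j)*(j^4 - 10*j^3 + 32*j^2 - 32*j) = j*(j - 2)*(j^3 - 8*j^2 + 16*j) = j*(j - 4)*(j - 2)*(j^2 - 4*j) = j^2*(j - 4)*(j - 2)*(j - 4)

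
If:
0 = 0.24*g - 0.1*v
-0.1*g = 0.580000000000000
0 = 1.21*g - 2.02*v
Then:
No Solution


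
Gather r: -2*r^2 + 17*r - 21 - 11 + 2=-2*r^2 + 17*r - 30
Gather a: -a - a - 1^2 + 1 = -2*a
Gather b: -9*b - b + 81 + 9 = 90 - 10*b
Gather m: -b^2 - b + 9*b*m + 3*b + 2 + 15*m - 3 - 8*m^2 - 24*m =-b^2 + 2*b - 8*m^2 + m*(9*b - 9) - 1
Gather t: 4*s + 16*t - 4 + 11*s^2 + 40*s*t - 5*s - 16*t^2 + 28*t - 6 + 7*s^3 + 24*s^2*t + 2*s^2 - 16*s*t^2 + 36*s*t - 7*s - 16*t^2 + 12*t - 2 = 7*s^3 + 13*s^2 - 8*s + t^2*(-16*s - 32) + t*(24*s^2 + 76*s + 56) - 12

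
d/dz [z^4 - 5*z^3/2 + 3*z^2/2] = z*(8*z^2 - 15*z + 6)/2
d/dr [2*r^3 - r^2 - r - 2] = 6*r^2 - 2*r - 1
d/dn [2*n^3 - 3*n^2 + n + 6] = 6*n^2 - 6*n + 1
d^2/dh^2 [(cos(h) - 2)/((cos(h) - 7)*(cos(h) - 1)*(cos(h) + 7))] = (558*(1 - cos(h)^2)^2 - 30*sin(h)^6 - 4*cos(h)^7 - 9*cos(h)^6 - 213*cos(h)^5 - 750*cos(h)^3 + 3807*cos(h)^2 + 2695*cos(h) - 5526)/((cos(h) - 7)^3*(cos(h) - 1)^3*(cos(h) + 7)^3)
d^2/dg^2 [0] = 0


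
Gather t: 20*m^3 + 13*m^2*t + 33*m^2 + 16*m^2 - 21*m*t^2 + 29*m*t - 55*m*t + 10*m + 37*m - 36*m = 20*m^3 + 49*m^2 - 21*m*t^2 + 11*m + t*(13*m^2 - 26*m)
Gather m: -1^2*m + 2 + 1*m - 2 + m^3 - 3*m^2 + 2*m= m^3 - 3*m^2 + 2*m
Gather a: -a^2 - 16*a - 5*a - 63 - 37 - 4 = -a^2 - 21*a - 104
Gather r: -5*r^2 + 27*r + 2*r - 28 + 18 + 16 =-5*r^2 + 29*r + 6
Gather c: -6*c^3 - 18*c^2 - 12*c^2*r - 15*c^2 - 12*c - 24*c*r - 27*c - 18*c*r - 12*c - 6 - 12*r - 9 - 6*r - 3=-6*c^3 + c^2*(-12*r - 33) + c*(-42*r - 51) - 18*r - 18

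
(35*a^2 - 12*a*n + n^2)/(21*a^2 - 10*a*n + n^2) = (5*a - n)/(3*a - n)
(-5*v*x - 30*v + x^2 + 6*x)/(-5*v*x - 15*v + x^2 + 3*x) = (x + 6)/(x + 3)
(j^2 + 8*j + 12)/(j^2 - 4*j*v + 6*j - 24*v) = (-j - 2)/(-j + 4*v)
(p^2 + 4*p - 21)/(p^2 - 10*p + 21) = (p + 7)/(p - 7)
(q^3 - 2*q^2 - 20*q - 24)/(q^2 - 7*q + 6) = (q^2 + 4*q + 4)/(q - 1)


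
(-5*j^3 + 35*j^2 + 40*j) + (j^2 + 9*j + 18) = -5*j^3 + 36*j^2 + 49*j + 18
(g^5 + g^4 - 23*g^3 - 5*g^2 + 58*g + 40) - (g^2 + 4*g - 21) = g^5 + g^4 - 23*g^3 - 6*g^2 + 54*g + 61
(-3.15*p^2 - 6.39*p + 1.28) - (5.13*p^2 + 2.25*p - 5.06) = -8.28*p^2 - 8.64*p + 6.34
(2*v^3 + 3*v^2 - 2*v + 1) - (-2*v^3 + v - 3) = 4*v^3 + 3*v^2 - 3*v + 4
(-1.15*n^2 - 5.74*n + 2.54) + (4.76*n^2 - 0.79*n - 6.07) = 3.61*n^2 - 6.53*n - 3.53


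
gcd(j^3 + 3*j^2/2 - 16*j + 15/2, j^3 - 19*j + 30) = j^2 + 2*j - 15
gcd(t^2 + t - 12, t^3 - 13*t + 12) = t^2 + t - 12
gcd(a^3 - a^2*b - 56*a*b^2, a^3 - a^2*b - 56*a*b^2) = a^3 - a^2*b - 56*a*b^2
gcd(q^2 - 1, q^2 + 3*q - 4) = q - 1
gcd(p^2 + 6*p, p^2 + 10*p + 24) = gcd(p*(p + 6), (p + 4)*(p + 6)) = p + 6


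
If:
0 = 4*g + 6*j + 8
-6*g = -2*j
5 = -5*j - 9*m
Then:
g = -4/11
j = -12/11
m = 5/99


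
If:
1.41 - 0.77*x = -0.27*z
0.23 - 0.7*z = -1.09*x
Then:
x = 4.29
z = 7.00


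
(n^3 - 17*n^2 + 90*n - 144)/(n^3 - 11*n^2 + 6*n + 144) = (n - 3)/(n + 3)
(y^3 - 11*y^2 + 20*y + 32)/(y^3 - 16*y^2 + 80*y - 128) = (y + 1)/(y - 4)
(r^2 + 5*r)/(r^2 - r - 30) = r/(r - 6)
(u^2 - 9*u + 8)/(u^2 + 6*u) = (u^2 - 9*u + 8)/(u*(u + 6))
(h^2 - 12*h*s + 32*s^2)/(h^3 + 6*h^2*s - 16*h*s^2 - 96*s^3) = (h - 8*s)/(h^2 + 10*h*s + 24*s^2)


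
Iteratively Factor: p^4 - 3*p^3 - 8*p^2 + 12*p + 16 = (p + 2)*(p^3 - 5*p^2 + 2*p + 8) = (p - 2)*(p + 2)*(p^2 - 3*p - 4) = (p - 2)*(p + 1)*(p + 2)*(p - 4)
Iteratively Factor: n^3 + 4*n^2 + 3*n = (n + 1)*(n^2 + 3*n) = (n + 1)*(n + 3)*(n)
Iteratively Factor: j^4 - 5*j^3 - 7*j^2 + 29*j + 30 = (j - 3)*(j^3 - 2*j^2 - 13*j - 10) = (j - 3)*(j + 1)*(j^2 - 3*j - 10) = (j - 3)*(j + 1)*(j + 2)*(j - 5)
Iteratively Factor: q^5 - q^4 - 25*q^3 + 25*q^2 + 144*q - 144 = (q - 4)*(q^4 + 3*q^3 - 13*q^2 - 27*q + 36) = (q - 4)*(q - 1)*(q^3 + 4*q^2 - 9*q - 36) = (q - 4)*(q - 1)*(q + 3)*(q^2 + q - 12) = (q - 4)*(q - 1)*(q + 3)*(q + 4)*(q - 3)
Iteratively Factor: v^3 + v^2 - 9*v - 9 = (v + 3)*(v^2 - 2*v - 3) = (v + 1)*(v + 3)*(v - 3)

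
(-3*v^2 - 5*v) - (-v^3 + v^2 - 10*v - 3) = v^3 - 4*v^2 + 5*v + 3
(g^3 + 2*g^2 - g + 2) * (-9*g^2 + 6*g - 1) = -9*g^5 - 12*g^4 + 20*g^3 - 26*g^2 + 13*g - 2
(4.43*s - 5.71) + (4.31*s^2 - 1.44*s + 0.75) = 4.31*s^2 + 2.99*s - 4.96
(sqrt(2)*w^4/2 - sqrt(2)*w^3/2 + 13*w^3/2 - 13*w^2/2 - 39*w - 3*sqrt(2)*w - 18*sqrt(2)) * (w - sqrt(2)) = sqrt(2)*w^5/2 - sqrt(2)*w^4/2 + 11*w^4/2 - 13*sqrt(2)*w^3/2 - 11*w^3/2 - 39*w^2 + 7*sqrt(2)*w^2/2 + 6*w + 21*sqrt(2)*w + 36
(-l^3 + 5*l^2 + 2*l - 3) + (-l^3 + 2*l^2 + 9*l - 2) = -2*l^3 + 7*l^2 + 11*l - 5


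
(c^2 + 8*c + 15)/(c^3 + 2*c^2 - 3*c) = (c + 5)/(c*(c - 1))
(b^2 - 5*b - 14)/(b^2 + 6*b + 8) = (b - 7)/(b + 4)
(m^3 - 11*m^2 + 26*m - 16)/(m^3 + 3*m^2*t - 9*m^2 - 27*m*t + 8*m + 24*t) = (m - 2)/(m + 3*t)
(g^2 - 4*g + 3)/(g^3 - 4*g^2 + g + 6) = (g - 1)/(g^2 - g - 2)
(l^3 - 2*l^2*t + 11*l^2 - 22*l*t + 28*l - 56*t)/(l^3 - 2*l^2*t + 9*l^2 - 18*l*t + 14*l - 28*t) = (l + 4)/(l + 2)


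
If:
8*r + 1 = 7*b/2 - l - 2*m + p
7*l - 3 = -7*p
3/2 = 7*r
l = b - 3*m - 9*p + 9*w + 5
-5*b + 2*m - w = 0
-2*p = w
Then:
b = -108/121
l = -19/847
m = -2272/847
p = 382/847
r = 3/14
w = -764/847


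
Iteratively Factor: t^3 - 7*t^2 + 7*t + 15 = (t + 1)*(t^2 - 8*t + 15) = (t - 3)*(t + 1)*(t - 5)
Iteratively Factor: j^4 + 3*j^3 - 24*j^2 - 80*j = (j)*(j^3 + 3*j^2 - 24*j - 80) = j*(j + 4)*(j^2 - j - 20) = j*(j + 4)^2*(j - 5)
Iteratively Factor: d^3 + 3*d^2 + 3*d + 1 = (d + 1)*(d^2 + 2*d + 1) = (d + 1)^2*(d + 1)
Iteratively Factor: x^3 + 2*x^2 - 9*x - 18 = (x + 2)*(x^2 - 9) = (x + 2)*(x + 3)*(x - 3)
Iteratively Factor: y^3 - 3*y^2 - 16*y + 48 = (y - 4)*(y^2 + y - 12) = (y - 4)*(y + 4)*(y - 3)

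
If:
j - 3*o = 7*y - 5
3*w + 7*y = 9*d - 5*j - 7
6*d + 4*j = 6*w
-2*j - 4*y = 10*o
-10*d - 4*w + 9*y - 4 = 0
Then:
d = 1043/3658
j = -2319/1829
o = 89/1829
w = -2049/3658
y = 937/1829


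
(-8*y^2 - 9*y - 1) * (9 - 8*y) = 64*y^3 - 73*y - 9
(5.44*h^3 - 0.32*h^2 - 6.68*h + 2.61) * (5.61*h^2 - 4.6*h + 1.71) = 30.5184*h^5 - 26.8192*h^4 - 26.7004*h^3 + 44.8229*h^2 - 23.4288*h + 4.4631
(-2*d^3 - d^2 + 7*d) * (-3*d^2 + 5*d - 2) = 6*d^5 - 7*d^4 - 22*d^3 + 37*d^2 - 14*d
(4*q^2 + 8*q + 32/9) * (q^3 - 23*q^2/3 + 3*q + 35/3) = 4*q^5 - 68*q^4/3 - 412*q^3/9 + 1172*q^2/27 + 104*q + 1120/27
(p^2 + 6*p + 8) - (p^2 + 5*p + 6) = p + 2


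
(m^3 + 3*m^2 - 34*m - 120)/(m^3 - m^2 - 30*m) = (m + 4)/m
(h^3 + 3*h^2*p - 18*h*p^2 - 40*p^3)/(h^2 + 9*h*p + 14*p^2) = (h^2 + h*p - 20*p^2)/(h + 7*p)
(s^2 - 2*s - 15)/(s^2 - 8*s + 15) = (s + 3)/(s - 3)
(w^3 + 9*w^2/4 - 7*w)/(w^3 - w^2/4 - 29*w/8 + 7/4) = 2*w*(w + 4)/(2*w^2 + 3*w - 2)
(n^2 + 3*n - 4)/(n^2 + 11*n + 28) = (n - 1)/(n + 7)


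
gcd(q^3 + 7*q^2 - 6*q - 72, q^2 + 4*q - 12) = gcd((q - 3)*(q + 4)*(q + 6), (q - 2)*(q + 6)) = q + 6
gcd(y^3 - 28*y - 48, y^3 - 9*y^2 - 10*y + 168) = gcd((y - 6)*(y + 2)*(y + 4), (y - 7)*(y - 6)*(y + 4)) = y^2 - 2*y - 24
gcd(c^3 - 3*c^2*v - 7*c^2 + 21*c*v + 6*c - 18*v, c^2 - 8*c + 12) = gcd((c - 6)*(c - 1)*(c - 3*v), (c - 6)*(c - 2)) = c - 6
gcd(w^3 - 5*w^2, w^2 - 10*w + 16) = 1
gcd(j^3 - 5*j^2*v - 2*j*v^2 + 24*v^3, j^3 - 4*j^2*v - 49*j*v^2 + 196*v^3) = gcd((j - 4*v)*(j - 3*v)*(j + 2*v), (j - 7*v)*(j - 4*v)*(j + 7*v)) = -j + 4*v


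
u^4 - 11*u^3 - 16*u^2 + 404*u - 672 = (u - 8)*(u - 7)*(u - 2)*(u + 6)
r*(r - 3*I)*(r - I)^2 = r^4 - 5*I*r^3 - 7*r^2 + 3*I*r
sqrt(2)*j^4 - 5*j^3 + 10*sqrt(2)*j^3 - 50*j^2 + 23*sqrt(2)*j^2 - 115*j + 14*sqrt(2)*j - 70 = (j + 2)*(j + 7)*(j - 5*sqrt(2)/2)*(sqrt(2)*j + sqrt(2))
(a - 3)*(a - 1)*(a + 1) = a^3 - 3*a^2 - a + 3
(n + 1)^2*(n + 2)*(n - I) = n^4 + 4*n^3 - I*n^3 + 5*n^2 - 4*I*n^2 + 2*n - 5*I*n - 2*I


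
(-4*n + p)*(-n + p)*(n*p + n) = 4*n^3*p + 4*n^3 - 5*n^2*p^2 - 5*n^2*p + n*p^3 + n*p^2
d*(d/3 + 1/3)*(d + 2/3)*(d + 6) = d^4/3 + 23*d^3/9 + 32*d^2/9 + 4*d/3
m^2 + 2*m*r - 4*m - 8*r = (m - 4)*(m + 2*r)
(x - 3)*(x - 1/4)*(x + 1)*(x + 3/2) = x^4 - 3*x^3/4 - 47*x^2/8 - 3*x + 9/8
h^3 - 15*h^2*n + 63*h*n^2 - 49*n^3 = (h - 7*n)^2*(h - n)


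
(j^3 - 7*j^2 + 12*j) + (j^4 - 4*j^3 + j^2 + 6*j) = j^4 - 3*j^3 - 6*j^2 + 18*j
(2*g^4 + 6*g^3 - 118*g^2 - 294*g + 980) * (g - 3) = 2*g^5 - 136*g^3 + 60*g^2 + 1862*g - 2940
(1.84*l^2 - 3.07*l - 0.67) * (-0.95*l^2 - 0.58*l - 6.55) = -1.748*l^4 + 1.8493*l^3 - 9.6349*l^2 + 20.4971*l + 4.3885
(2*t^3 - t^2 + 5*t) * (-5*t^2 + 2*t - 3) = -10*t^5 + 9*t^4 - 33*t^3 + 13*t^2 - 15*t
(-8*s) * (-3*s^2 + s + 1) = 24*s^3 - 8*s^2 - 8*s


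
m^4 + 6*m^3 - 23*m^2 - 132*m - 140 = (m - 5)*(m + 2)^2*(m + 7)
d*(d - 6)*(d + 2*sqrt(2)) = d^3 - 6*d^2 + 2*sqrt(2)*d^2 - 12*sqrt(2)*d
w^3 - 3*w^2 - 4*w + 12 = (w - 3)*(w - 2)*(w + 2)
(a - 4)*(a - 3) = a^2 - 7*a + 12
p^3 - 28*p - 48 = (p - 6)*(p + 2)*(p + 4)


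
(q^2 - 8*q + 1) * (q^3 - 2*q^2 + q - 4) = q^5 - 10*q^4 + 18*q^3 - 14*q^2 + 33*q - 4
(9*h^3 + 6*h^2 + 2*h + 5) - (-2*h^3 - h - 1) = 11*h^3 + 6*h^2 + 3*h + 6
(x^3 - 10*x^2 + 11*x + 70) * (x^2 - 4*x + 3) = x^5 - 14*x^4 + 54*x^3 - 4*x^2 - 247*x + 210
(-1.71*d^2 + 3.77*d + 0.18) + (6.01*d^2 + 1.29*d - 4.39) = 4.3*d^2 + 5.06*d - 4.21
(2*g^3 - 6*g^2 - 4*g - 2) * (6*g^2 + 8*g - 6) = 12*g^5 - 20*g^4 - 84*g^3 - 8*g^2 + 8*g + 12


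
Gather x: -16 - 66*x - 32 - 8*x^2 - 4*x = -8*x^2 - 70*x - 48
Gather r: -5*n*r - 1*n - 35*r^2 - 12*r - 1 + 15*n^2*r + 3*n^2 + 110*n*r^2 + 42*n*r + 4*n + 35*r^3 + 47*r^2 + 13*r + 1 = 3*n^2 + 3*n + 35*r^3 + r^2*(110*n + 12) + r*(15*n^2 + 37*n + 1)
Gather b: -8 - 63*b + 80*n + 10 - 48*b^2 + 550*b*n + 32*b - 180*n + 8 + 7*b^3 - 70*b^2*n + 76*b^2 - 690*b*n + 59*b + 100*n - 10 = 7*b^3 + b^2*(28 - 70*n) + b*(28 - 140*n)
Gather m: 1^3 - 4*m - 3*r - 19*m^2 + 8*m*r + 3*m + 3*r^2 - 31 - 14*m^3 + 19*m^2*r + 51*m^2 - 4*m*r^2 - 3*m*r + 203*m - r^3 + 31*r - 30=-14*m^3 + m^2*(19*r + 32) + m*(-4*r^2 + 5*r + 202) - r^3 + 3*r^2 + 28*r - 60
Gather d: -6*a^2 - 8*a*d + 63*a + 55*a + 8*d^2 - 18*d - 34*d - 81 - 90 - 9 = -6*a^2 + 118*a + 8*d^2 + d*(-8*a - 52) - 180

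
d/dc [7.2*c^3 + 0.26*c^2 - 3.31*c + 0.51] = 21.6*c^2 + 0.52*c - 3.31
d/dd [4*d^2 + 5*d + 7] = 8*d + 5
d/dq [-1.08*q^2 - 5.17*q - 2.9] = -2.16*q - 5.17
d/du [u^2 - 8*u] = 2*u - 8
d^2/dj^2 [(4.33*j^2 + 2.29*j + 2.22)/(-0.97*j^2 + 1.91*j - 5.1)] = (-20.353704*j^3 + 115.990272*j^2 + 92.649744*j - 264.093264)/(0.912673*j^6 - 5.391357*j^5 + 25.011741*j^4 - 63.660491*j^3 + 131.50503*j^2 - 149.0373*j + 132.651)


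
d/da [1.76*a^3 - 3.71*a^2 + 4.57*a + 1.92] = 5.28*a^2 - 7.42*a + 4.57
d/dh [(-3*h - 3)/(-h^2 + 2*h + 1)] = 3*(h^2 - 2*h - 2*(h - 1)*(h + 1) - 1)/(-h^2 + 2*h + 1)^2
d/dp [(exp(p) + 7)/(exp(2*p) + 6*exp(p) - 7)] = -exp(p)/(exp(2*p) - 2*exp(p) + 1)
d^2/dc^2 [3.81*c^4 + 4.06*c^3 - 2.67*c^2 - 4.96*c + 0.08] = 45.72*c^2 + 24.36*c - 5.34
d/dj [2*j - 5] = 2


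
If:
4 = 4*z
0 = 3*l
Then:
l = 0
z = 1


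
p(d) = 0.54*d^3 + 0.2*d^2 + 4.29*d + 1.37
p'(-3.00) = 17.67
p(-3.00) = -24.28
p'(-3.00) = 17.67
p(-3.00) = -24.28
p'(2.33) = 14.02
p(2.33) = 19.28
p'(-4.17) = 30.79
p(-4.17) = -52.20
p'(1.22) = 7.19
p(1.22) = 7.88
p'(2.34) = 14.10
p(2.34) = 19.42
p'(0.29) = 4.54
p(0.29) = 2.64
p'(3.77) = 28.82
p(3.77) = 49.32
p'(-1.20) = 6.14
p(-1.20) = -4.42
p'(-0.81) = 5.03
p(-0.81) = -2.26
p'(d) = 1.62*d^2 + 0.4*d + 4.29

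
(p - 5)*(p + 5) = p^2 - 25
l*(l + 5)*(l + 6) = l^3 + 11*l^2 + 30*l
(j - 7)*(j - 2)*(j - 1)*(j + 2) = j^4 - 8*j^3 + 3*j^2 + 32*j - 28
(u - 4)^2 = u^2 - 8*u + 16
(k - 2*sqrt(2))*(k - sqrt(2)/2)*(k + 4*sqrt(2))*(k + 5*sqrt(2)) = k^4 + 13*sqrt(2)*k^3/2 - 3*k^2 - 82*sqrt(2)*k + 80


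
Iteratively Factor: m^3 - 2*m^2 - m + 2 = (m - 1)*(m^2 - m - 2) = (m - 2)*(m - 1)*(m + 1)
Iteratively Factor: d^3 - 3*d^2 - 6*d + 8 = (d - 1)*(d^2 - 2*d - 8) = (d - 4)*(d - 1)*(d + 2)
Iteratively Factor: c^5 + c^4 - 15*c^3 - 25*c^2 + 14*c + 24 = (c + 2)*(c^4 - c^3 - 13*c^2 + c + 12) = (c + 1)*(c + 2)*(c^3 - 2*c^2 - 11*c + 12) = (c - 4)*(c + 1)*(c + 2)*(c^2 + 2*c - 3) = (c - 4)*(c + 1)*(c + 2)*(c + 3)*(c - 1)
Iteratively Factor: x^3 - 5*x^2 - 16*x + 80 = (x + 4)*(x^2 - 9*x + 20) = (x - 4)*(x + 4)*(x - 5)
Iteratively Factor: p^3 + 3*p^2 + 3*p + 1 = (p + 1)*(p^2 + 2*p + 1) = (p + 1)^2*(p + 1)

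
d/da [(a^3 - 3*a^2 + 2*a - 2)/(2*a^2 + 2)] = (a^4 + a^2 - 2*a + 2)/(2*(a^4 + 2*a^2 + 1))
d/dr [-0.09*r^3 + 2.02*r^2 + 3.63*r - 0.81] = -0.27*r^2 + 4.04*r + 3.63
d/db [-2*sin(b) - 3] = -2*cos(b)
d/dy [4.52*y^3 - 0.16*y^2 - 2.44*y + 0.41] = 13.56*y^2 - 0.32*y - 2.44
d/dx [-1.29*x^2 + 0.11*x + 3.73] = 0.11 - 2.58*x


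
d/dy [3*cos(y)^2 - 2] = -3*sin(2*y)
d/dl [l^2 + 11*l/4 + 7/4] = 2*l + 11/4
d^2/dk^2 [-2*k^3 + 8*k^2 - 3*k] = 16 - 12*k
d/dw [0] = 0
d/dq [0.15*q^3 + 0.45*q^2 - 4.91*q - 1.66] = 0.45*q^2 + 0.9*q - 4.91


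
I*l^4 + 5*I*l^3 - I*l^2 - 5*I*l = l*(l + 1)*(l + 5)*(I*l - I)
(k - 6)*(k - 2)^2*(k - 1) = k^4 - 11*k^3 + 38*k^2 - 52*k + 24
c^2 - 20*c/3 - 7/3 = (c - 7)*(c + 1/3)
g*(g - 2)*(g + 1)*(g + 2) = g^4 + g^3 - 4*g^2 - 4*g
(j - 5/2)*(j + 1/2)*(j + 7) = j^3 + 5*j^2 - 61*j/4 - 35/4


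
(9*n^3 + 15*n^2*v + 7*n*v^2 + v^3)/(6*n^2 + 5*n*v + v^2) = (3*n^2 + 4*n*v + v^2)/(2*n + v)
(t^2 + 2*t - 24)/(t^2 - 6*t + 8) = (t + 6)/(t - 2)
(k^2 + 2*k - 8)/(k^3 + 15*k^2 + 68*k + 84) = (k^2 + 2*k - 8)/(k^3 + 15*k^2 + 68*k + 84)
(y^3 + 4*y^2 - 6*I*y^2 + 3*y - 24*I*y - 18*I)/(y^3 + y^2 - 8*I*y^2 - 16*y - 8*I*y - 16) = (y^2 + y*(3 - 6*I) - 18*I)/(y^2 - 8*I*y - 16)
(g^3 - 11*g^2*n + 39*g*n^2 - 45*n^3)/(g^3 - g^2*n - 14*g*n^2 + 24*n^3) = (g^2 - 8*g*n + 15*n^2)/(g^2 + 2*g*n - 8*n^2)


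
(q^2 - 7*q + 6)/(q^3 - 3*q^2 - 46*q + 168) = (q - 1)/(q^2 + 3*q - 28)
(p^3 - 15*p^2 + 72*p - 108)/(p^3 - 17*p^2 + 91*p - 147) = (p^2 - 12*p + 36)/(p^2 - 14*p + 49)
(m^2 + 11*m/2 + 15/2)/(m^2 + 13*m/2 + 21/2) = (2*m + 5)/(2*m + 7)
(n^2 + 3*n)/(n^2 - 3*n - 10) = n*(n + 3)/(n^2 - 3*n - 10)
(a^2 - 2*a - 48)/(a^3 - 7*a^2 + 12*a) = (a^2 - 2*a - 48)/(a*(a^2 - 7*a + 12))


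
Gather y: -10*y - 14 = -10*y - 14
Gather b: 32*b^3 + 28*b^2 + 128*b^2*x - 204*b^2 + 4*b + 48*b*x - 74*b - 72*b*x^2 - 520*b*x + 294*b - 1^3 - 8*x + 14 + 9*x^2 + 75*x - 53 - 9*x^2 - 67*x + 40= 32*b^3 + b^2*(128*x - 176) + b*(-72*x^2 - 472*x + 224)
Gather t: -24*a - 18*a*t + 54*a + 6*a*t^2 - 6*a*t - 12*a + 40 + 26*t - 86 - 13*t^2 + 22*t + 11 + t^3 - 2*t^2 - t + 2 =18*a + t^3 + t^2*(6*a - 15) + t*(47 - 24*a) - 33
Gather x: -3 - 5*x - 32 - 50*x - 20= -55*x - 55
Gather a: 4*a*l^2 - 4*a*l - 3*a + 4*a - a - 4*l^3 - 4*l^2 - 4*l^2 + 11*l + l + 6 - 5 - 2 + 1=a*(4*l^2 - 4*l) - 4*l^3 - 8*l^2 + 12*l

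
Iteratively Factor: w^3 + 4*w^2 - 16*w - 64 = (w + 4)*(w^2 - 16) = (w + 4)^2*(w - 4)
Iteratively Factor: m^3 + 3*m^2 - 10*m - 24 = (m - 3)*(m^2 + 6*m + 8) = (m - 3)*(m + 2)*(m + 4)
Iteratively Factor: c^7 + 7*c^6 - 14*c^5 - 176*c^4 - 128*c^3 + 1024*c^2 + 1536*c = (c - 3)*(c^6 + 10*c^5 + 16*c^4 - 128*c^3 - 512*c^2 - 512*c) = (c - 3)*(c + 4)*(c^5 + 6*c^4 - 8*c^3 - 96*c^2 - 128*c) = c*(c - 3)*(c + 4)*(c^4 + 6*c^3 - 8*c^2 - 96*c - 128) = c*(c - 3)*(c + 4)^2*(c^3 + 2*c^2 - 16*c - 32) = c*(c - 3)*(c + 2)*(c + 4)^2*(c^2 - 16) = c*(c - 3)*(c + 2)*(c + 4)^3*(c - 4)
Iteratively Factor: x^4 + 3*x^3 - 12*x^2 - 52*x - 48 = (x - 4)*(x^3 + 7*x^2 + 16*x + 12) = (x - 4)*(x + 2)*(x^2 + 5*x + 6) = (x - 4)*(x + 2)^2*(x + 3)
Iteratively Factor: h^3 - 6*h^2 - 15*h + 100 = (h - 5)*(h^2 - h - 20) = (h - 5)*(h + 4)*(h - 5)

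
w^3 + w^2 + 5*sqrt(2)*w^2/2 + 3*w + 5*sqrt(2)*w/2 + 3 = (w + 1)*(w + sqrt(2))*(w + 3*sqrt(2)/2)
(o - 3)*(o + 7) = o^2 + 4*o - 21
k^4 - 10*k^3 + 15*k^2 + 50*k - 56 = (k - 7)*(k - 4)*(k - 1)*(k + 2)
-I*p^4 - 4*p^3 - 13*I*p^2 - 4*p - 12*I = (p - 6*I)*(p - I)*(p + 2*I)*(-I*p + 1)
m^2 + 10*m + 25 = (m + 5)^2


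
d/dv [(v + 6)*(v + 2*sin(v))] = v + (v + 6)*(2*cos(v) + 1) + 2*sin(v)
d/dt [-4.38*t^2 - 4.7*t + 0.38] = -8.76*t - 4.7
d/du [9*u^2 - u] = 18*u - 1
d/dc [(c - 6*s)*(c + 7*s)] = 2*c + s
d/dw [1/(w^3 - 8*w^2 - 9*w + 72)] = (-3*w^2 + 16*w + 9)/(w^3 - 8*w^2 - 9*w + 72)^2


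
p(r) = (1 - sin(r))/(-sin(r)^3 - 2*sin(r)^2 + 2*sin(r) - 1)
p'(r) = (1 - sin(r))*(3*sin(r)^2*cos(r) + 4*sin(r)*cos(r) - 2*cos(r))/(-sin(r)^3 - 2*sin(r)^2 + 2*sin(r) - 1)^2 - cos(r)/(-sin(r)^3 - 2*sin(r)^2 + 2*sin(r) - 1)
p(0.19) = -1.16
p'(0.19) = -0.45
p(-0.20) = -0.82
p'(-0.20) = -0.79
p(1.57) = -0.00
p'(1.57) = 0.00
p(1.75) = -0.01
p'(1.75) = -0.10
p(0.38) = -1.08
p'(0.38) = 1.41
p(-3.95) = -0.28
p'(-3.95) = -1.20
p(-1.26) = -0.51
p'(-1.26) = -0.04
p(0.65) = -0.53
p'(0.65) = 1.93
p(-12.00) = -0.71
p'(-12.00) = 2.20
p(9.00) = -1.00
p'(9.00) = -1.80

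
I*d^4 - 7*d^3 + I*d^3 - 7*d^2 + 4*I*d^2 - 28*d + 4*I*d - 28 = (d - 2*I)*(d + 2*I)*(d + 7*I)*(I*d + I)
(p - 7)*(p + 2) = p^2 - 5*p - 14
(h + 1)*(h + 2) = h^2 + 3*h + 2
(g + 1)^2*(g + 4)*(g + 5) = g^4 + 11*g^3 + 39*g^2 + 49*g + 20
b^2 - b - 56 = (b - 8)*(b + 7)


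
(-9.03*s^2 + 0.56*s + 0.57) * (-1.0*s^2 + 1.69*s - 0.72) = 9.03*s^4 - 15.8207*s^3 + 6.878*s^2 + 0.5601*s - 0.4104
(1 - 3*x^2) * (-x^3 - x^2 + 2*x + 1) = 3*x^5 + 3*x^4 - 7*x^3 - 4*x^2 + 2*x + 1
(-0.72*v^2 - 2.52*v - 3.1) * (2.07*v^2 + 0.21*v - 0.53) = -1.4904*v^4 - 5.3676*v^3 - 6.5646*v^2 + 0.6846*v + 1.643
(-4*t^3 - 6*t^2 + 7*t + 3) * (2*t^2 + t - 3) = -8*t^5 - 16*t^4 + 20*t^3 + 31*t^2 - 18*t - 9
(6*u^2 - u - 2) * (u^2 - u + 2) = 6*u^4 - 7*u^3 + 11*u^2 - 4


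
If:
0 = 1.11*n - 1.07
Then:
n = 0.96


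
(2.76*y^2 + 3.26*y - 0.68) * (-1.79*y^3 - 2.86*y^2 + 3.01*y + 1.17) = -4.9404*y^5 - 13.729*y^4 + 0.2012*y^3 + 14.9866*y^2 + 1.7674*y - 0.7956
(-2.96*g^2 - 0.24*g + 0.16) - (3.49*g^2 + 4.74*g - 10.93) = -6.45*g^2 - 4.98*g + 11.09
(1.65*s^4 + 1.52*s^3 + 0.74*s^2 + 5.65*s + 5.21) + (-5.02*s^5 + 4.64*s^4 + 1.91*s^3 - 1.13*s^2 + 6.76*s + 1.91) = -5.02*s^5 + 6.29*s^4 + 3.43*s^3 - 0.39*s^2 + 12.41*s + 7.12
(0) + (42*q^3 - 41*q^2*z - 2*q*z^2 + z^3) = 42*q^3 - 41*q^2*z - 2*q*z^2 + z^3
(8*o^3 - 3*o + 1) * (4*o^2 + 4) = 32*o^5 + 20*o^3 + 4*o^2 - 12*o + 4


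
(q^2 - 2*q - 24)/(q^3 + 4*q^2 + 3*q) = (q^2 - 2*q - 24)/(q*(q^2 + 4*q + 3))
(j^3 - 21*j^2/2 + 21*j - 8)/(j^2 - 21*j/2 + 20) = (2*j^2 - 5*j + 2)/(2*j - 5)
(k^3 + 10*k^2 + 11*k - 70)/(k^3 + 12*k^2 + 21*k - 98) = (k + 5)/(k + 7)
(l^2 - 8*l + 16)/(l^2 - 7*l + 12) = (l - 4)/(l - 3)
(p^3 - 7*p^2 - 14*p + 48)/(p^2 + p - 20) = (p^3 - 7*p^2 - 14*p + 48)/(p^2 + p - 20)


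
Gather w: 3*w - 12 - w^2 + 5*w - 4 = -w^2 + 8*w - 16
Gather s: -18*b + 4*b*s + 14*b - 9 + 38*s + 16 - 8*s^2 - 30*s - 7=-4*b - 8*s^2 + s*(4*b + 8)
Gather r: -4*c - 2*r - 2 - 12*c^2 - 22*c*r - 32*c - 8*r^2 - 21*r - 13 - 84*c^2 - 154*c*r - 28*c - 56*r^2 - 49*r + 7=-96*c^2 - 64*c - 64*r^2 + r*(-176*c - 72) - 8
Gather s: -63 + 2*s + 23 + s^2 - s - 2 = s^2 + s - 42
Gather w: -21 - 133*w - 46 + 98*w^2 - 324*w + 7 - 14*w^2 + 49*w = 84*w^2 - 408*w - 60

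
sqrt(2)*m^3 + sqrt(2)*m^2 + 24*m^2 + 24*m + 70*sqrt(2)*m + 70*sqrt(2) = (m + 5*sqrt(2))*(m + 7*sqrt(2))*(sqrt(2)*m + sqrt(2))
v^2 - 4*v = v*(v - 4)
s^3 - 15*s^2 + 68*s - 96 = (s - 8)*(s - 4)*(s - 3)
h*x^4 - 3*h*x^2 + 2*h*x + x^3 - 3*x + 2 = (x - 1)^2*(x + 2)*(h*x + 1)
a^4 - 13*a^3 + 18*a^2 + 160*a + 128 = (a - 8)^2*(a + 1)*(a + 2)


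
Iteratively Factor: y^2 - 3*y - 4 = (y + 1)*(y - 4)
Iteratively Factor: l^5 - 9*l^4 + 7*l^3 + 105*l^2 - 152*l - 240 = (l - 4)*(l^4 - 5*l^3 - 13*l^2 + 53*l + 60) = (l - 4)*(l + 1)*(l^3 - 6*l^2 - 7*l + 60) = (l - 4)^2*(l + 1)*(l^2 - 2*l - 15) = (l - 4)^2*(l + 1)*(l + 3)*(l - 5)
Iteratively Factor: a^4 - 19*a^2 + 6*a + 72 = (a + 2)*(a^3 - 2*a^2 - 15*a + 36) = (a + 2)*(a + 4)*(a^2 - 6*a + 9) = (a - 3)*(a + 2)*(a + 4)*(a - 3)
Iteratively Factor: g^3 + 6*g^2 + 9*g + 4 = (g + 4)*(g^2 + 2*g + 1) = (g + 1)*(g + 4)*(g + 1)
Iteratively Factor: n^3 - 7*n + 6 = (n + 3)*(n^2 - 3*n + 2) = (n - 1)*(n + 3)*(n - 2)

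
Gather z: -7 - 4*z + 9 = 2 - 4*z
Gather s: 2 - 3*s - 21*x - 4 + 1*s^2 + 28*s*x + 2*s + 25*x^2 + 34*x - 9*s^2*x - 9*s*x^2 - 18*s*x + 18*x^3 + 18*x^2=s^2*(1 - 9*x) + s*(-9*x^2 + 10*x - 1) + 18*x^3 + 43*x^2 + 13*x - 2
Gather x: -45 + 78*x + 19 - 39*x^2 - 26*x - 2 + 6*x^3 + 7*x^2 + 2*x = 6*x^3 - 32*x^2 + 54*x - 28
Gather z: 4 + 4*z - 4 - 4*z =0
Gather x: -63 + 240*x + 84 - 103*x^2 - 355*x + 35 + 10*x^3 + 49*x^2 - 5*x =10*x^3 - 54*x^2 - 120*x + 56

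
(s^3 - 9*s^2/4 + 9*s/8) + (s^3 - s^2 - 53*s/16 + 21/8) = 2*s^3 - 13*s^2/4 - 35*s/16 + 21/8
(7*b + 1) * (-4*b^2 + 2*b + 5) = -28*b^3 + 10*b^2 + 37*b + 5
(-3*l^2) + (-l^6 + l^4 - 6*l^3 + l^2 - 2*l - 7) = -l^6 + l^4 - 6*l^3 - 2*l^2 - 2*l - 7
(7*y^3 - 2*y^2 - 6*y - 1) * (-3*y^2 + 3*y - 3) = -21*y^5 + 27*y^4 - 9*y^3 - 9*y^2 + 15*y + 3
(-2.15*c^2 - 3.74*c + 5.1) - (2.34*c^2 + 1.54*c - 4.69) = -4.49*c^2 - 5.28*c + 9.79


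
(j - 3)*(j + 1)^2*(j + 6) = j^4 + 5*j^3 - 11*j^2 - 33*j - 18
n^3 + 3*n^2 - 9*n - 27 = (n - 3)*(n + 3)^2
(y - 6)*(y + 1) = y^2 - 5*y - 6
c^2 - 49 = (c - 7)*(c + 7)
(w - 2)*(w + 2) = w^2 - 4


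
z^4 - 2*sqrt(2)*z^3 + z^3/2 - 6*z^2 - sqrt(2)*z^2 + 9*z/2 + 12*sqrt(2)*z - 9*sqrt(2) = (z - 3/2)*(z - 1)*(z + 3)*(z - 2*sqrt(2))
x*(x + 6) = x^2 + 6*x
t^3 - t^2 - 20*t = t*(t - 5)*(t + 4)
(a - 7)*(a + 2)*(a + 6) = a^3 + a^2 - 44*a - 84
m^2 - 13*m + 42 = (m - 7)*(m - 6)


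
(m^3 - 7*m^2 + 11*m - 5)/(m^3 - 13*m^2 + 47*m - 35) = (m - 1)/(m - 7)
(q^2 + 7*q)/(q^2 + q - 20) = q*(q + 7)/(q^2 + q - 20)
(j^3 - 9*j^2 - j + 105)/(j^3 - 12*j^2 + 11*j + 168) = (j - 5)/(j - 8)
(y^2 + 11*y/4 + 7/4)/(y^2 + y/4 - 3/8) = 2*(4*y^2 + 11*y + 7)/(8*y^2 + 2*y - 3)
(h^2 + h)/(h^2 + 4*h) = (h + 1)/(h + 4)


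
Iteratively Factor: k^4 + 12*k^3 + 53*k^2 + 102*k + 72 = (k + 4)*(k^3 + 8*k^2 + 21*k + 18) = (k + 3)*(k + 4)*(k^2 + 5*k + 6) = (k + 2)*(k + 3)*(k + 4)*(k + 3)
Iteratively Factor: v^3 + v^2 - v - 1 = (v + 1)*(v^2 - 1) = (v - 1)*(v + 1)*(v + 1)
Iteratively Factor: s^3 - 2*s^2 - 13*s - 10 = (s + 2)*(s^2 - 4*s - 5) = (s - 5)*(s + 2)*(s + 1)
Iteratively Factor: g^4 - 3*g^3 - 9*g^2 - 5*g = (g)*(g^3 - 3*g^2 - 9*g - 5) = g*(g + 1)*(g^2 - 4*g - 5) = g*(g - 5)*(g + 1)*(g + 1)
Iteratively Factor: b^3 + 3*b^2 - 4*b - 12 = (b + 3)*(b^2 - 4) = (b - 2)*(b + 3)*(b + 2)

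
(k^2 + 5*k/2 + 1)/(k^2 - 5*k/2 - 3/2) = (k + 2)/(k - 3)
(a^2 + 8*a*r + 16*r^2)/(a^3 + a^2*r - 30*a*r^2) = (a^2 + 8*a*r + 16*r^2)/(a*(a^2 + a*r - 30*r^2))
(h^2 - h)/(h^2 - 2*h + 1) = h/(h - 1)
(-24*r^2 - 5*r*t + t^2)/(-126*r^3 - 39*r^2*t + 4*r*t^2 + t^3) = (8*r - t)/(42*r^2 - r*t - t^2)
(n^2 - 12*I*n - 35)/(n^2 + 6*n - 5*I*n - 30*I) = (n - 7*I)/(n + 6)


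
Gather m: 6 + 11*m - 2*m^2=-2*m^2 + 11*m + 6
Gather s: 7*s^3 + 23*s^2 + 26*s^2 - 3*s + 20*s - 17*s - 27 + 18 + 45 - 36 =7*s^3 + 49*s^2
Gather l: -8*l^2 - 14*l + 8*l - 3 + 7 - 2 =-8*l^2 - 6*l + 2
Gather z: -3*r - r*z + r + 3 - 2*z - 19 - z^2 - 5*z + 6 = -2*r - z^2 + z*(-r - 7) - 10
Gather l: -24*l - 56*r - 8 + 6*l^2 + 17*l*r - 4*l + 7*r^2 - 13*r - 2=6*l^2 + l*(17*r - 28) + 7*r^2 - 69*r - 10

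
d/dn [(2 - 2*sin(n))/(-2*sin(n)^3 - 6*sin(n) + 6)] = (3 - 2*sin(n))*sin(n)^2*cos(n)/(sin(n)^3 + 3*sin(n) - 3)^2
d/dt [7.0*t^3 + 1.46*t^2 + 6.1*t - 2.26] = 21.0*t^2 + 2.92*t + 6.1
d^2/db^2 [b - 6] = 0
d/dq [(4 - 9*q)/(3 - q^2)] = (-9*q^2 + 8*q - 27)/(q^4 - 6*q^2 + 9)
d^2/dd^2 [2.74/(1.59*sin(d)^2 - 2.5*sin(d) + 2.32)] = (-27.707976*sin(d)^4 + 32.6745*sin(d)^3 + 64.866212*sin(d)^2 - 81.241*sin(d) + 14.035376)/(1.59*sin(d)^2 - 2.5*sin(d) + 2.32)^3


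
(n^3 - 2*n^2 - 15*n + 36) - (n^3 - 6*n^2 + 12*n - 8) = 4*n^2 - 27*n + 44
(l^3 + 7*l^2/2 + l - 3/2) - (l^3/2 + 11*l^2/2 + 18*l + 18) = l^3/2 - 2*l^2 - 17*l - 39/2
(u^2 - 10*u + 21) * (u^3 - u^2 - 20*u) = u^5 - 11*u^4 + 11*u^3 + 179*u^2 - 420*u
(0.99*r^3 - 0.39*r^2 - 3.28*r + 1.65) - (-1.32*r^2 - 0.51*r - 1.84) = 0.99*r^3 + 0.93*r^2 - 2.77*r + 3.49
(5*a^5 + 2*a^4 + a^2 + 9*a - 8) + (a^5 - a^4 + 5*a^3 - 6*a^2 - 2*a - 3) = 6*a^5 + a^4 + 5*a^3 - 5*a^2 + 7*a - 11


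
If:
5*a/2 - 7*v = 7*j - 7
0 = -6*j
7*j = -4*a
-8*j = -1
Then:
No Solution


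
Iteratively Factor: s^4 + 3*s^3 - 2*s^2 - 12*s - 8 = (s + 2)*(s^3 + s^2 - 4*s - 4) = (s + 2)^2*(s^2 - s - 2) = (s - 2)*(s + 2)^2*(s + 1)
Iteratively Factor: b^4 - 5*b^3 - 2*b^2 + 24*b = (b)*(b^3 - 5*b^2 - 2*b + 24) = b*(b + 2)*(b^2 - 7*b + 12) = b*(b - 4)*(b + 2)*(b - 3)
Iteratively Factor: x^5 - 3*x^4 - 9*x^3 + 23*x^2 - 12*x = (x - 1)*(x^4 - 2*x^3 - 11*x^2 + 12*x) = (x - 4)*(x - 1)*(x^3 + 2*x^2 - 3*x) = x*(x - 4)*(x - 1)*(x^2 + 2*x - 3) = x*(x - 4)*(x - 1)*(x + 3)*(x - 1)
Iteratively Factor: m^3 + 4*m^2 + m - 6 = (m + 3)*(m^2 + m - 2) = (m - 1)*(m + 3)*(m + 2)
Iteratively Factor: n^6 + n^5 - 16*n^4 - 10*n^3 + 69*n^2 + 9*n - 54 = (n - 3)*(n^5 + 4*n^4 - 4*n^3 - 22*n^2 + 3*n + 18) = (n - 3)*(n - 2)*(n^4 + 6*n^3 + 8*n^2 - 6*n - 9) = (n - 3)*(n - 2)*(n + 3)*(n^3 + 3*n^2 - n - 3) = (n - 3)*(n - 2)*(n + 1)*(n + 3)*(n^2 + 2*n - 3) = (n - 3)*(n - 2)*(n - 1)*(n + 1)*(n + 3)*(n + 3)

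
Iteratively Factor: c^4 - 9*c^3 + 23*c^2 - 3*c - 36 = (c - 3)*(c^3 - 6*c^2 + 5*c + 12) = (c - 3)^2*(c^2 - 3*c - 4) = (c - 3)^2*(c + 1)*(c - 4)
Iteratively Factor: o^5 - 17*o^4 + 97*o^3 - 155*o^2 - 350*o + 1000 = (o - 5)*(o^4 - 12*o^3 + 37*o^2 + 30*o - 200) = (o - 5)*(o + 2)*(o^3 - 14*o^2 + 65*o - 100) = (o - 5)^2*(o + 2)*(o^2 - 9*o + 20) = (o - 5)^3*(o + 2)*(o - 4)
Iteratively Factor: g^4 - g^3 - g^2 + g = (g)*(g^3 - g^2 - g + 1) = g*(g + 1)*(g^2 - 2*g + 1) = g*(g - 1)*(g + 1)*(g - 1)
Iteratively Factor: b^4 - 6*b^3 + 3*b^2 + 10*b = (b)*(b^3 - 6*b^2 + 3*b + 10) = b*(b + 1)*(b^2 - 7*b + 10) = b*(b - 5)*(b + 1)*(b - 2)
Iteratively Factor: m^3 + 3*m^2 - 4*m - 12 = (m - 2)*(m^2 + 5*m + 6) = (m - 2)*(m + 2)*(m + 3)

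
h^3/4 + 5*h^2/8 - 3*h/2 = h*(h/4 + 1)*(h - 3/2)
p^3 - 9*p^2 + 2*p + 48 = (p - 8)*(p - 3)*(p + 2)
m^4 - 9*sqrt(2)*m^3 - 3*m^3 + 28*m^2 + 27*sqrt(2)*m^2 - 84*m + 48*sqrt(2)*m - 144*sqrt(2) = (m - 3)*(m - 6*sqrt(2))*(m - 4*sqrt(2))*(m + sqrt(2))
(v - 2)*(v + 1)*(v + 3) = v^3 + 2*v^2 - 5*v - 6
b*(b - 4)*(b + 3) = b^3 - b^2 - 12*b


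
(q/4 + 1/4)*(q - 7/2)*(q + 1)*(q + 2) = q^4/4 + q^3/8 - 9*q^2/4 - 31*q/8 - 7/4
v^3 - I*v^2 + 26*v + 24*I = (v - 6*I)*(v + I)*(v + 4*I)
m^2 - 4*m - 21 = (m - 7)*(m + 3)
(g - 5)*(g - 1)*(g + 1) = g^3 - 5*g^2 - g + 5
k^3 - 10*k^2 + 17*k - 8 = (k - 8)*(k - 1)^2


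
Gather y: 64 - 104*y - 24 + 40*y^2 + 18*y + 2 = 40*y^2 - 86*y + 42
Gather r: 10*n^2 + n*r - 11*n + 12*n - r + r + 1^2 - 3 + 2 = 10*n^2 + n*r + n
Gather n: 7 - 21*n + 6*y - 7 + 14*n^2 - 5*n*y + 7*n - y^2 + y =14*n^2 + n*(-5*y - 14) - y^2 + 7*y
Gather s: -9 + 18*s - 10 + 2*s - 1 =20*s - 20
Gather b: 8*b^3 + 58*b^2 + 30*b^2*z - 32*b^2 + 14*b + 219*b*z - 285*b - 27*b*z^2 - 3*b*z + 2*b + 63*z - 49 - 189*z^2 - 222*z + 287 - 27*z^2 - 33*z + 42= 8*b^3 + b^2*(30*z + 26) + b*(-27*z^2 + 216*z - 269) - 216*z^2 - 192*z + 280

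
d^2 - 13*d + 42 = (d - 7)*(d - 6)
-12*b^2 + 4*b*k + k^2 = (-2*b + k)*(6*b + k)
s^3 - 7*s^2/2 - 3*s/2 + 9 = (s - 3)*(s - 2)*(s + 3/2)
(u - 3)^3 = u^3 - 9*u^2 + 27*u - 27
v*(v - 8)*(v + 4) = v^3 - 4*v^2 - 32*v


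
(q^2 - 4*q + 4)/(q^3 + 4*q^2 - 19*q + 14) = (q - 2)/(q^2 + 6*q - 7)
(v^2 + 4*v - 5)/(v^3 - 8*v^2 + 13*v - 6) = (v + 5)/(v^2 - 7*v + 6)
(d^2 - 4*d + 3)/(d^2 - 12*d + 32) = (d^2 - 4*d + 3)/(d^2 - 12*d + 32)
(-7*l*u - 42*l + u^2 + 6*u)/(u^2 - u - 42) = (-7*l + u)/(u - 7)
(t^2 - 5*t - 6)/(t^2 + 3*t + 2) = (t - 6)/(t + 2)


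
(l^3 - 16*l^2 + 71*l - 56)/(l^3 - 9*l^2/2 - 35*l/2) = 2*(l^2 - 9*l + 8)/(l*(2*l + 5))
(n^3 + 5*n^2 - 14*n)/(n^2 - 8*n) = (n^2 + 5*n - 14)/(n - 8)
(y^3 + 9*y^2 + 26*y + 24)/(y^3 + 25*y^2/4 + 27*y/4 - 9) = 4*(y + 2)/(4*y - 3)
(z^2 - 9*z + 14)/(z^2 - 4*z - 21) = (z - 2)/(z + 3)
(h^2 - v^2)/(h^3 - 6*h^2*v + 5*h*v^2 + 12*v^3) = (h - v)/(h^2 - 7*h*v + 12*v^2)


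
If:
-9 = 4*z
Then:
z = -9/4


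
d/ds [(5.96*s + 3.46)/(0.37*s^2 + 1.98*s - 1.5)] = (2.2052*s^2 + 11.8008*s - (0.74*s + 1.98)*(5.96*s + 3.46) - 8.94)/(0.37*s^2 + 1.98*s - 1.5)^2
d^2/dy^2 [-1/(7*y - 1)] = -98/(7*y - 1)^3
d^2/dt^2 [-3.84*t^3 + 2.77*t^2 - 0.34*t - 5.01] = 5.54 - 23.04*t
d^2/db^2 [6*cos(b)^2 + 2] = -12*cos(2*b)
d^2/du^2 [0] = 0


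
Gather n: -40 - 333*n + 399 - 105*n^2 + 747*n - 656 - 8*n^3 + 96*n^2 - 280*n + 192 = -8*n^3 - 9*n^2 + 134*n - 105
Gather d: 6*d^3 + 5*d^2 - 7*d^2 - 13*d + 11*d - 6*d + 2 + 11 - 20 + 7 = 6*d^3 - 2*d^2 - 8*d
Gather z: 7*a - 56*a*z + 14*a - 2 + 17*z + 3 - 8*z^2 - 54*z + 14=21*a - 8*z^2 + z*(-56*a - 37) + 15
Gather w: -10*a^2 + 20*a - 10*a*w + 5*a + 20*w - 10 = -10*a^2 + 25*a + w*(20 - 10*a) - 10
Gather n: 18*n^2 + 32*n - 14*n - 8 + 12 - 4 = 18*n^2 + 18*n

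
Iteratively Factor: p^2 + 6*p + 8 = (p + 2)*(p + 4)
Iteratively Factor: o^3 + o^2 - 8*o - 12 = (o - 3)*(o^2 + 4*o + 4) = (o - 3)*(o + 2)*(o + 2)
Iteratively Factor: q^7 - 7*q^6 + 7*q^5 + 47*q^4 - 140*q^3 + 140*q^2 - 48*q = (q + 3)*(q^6 - 10*q^5 + 37*q^4 - 64*q^3 + 52*q^2 - 16*q) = (q - 1)*(q + 3)*(q^5 - 9*q^4 + 28*q^3 - 36*q^2 + 16*q) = (q - 2)*(q - 1)*(q + 3)*(q^4 - 7*q^3 + 14*q^2 - 8*q) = q*(q - 2)*(q - 1)*(q + 3)*(q^3 - 7*q^2 + 14*q - 8) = q*(q - 2)^2*(q - 1)*(q + 3)*(q^2 - 5*q + 4) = q*(q - 4)*(q - 2)^2*(q - 1)*(q + 3)*(q - 1)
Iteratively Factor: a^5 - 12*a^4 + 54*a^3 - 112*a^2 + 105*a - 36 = (a - 3)*(a^4 - 9*a^3 + 27*a^2 - 31*a + 12) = (a - 3)^2*(a^3 - 6*a^2 + 9*a - 4) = (a - 4)*(a - 3)^2*(a^2 - 2*a + 1) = (a - 4)*(a - 3)^2*(a - 1)*(a - 1)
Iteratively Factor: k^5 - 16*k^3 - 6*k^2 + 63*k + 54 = (k + 2)*(k^4 - 2*k^3 - 12*k^2 + 18*k + 27) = (k - 3)*(k + 2)*(k^3 + k^2 - 9*k - 9) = (k - 3)*(k + 2)*(k + 3)*(k^2 - 2*k - 3) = (k - 3)^2*(k + 2)*(k + 3)*(k + 1)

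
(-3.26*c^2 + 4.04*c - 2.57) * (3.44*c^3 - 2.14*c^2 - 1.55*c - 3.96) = -11.2144*c^5 + 20.874*c^4 - 12.4334*c^3 + 12.1474*c^2 - 12.0149*c + 10.1772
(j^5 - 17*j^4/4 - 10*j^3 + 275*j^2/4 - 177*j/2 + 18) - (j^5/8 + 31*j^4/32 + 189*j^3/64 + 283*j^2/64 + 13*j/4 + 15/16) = 7*j^5/8 - 167*j^4/32 - 829*j^3/64 + 4117*j^2/64 - 367*j/4 + 273/16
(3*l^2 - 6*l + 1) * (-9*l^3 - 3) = -27*l^5 + 54*l^4 - 9*l^3 - 9*l^2 + 18*l - 3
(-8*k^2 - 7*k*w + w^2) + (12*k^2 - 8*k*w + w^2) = 4*k^2 - 15*k*w + 2*w^2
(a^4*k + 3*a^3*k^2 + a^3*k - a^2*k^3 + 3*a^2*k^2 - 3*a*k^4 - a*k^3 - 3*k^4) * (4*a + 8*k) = 4*a^5*k + 20*a^4*k^2 + 4*a^4*k + 20*a^3*k^3 + 20*a^3*k^2 - 20*a^2*k^4 + 20*a^2*k^3 - 24*a*k^5 - 20*a*k^4 - 24*k^5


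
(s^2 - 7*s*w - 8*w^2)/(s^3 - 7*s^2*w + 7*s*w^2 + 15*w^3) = (s - 8*w)/(s^2 - 8*s*w + 15*w^2)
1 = 1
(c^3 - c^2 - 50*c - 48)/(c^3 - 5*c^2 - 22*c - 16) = (c + 6)/(c + 2)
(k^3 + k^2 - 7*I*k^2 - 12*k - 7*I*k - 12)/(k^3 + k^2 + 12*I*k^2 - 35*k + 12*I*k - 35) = (k^2 - 7*I*k - 12)/(k^2 + 12*I*k - 35)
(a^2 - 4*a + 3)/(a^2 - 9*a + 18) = (a - 1)/(a - 6)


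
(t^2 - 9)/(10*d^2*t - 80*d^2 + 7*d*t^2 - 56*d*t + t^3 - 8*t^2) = (t^2 - 9)/(10*d^2*t - 80*d^2 + 7*d*t^2 - 56*d*t + t^3 - 8*t^2)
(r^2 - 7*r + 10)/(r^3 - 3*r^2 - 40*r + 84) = (r - 5)/(r^2 - r - 42)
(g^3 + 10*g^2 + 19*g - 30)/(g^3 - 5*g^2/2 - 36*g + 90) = 2*(g^2 + 4*g - 5)/(2*g^2 - 17*g + 30)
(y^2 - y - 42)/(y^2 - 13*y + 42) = (y + 6)/(y - 6)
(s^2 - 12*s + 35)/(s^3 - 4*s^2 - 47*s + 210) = (s - 7)/(s^2 + s - 42)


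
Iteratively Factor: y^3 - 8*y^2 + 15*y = (y - 3)*(y^2 - 5*y) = y*(y - 3)*(y - 5)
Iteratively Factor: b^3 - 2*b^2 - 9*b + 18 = (b - 2)*(b^2 - 9) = (b - 3)*(b - 2)*(b + 3)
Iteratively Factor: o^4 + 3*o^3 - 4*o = (o - 1)*(o^3 + 4*o^2 + 4*o) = (o - 1)*(o + 2)*(o^2 + 2*o) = o*(o - 1)*(o + 2)*(o + 2)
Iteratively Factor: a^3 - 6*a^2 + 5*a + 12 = (a - 3)*(a^2 - 3*a - 4) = (a - 3)*(a + 1)*(a - 4)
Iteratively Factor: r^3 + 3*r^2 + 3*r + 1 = (r + 1)*(r^2 + 2*r + 1) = (r + 1)^2*(r + 1)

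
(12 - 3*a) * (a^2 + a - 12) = -3*a^3 + 9*a^2 + 48*a - 144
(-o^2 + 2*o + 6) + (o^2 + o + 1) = 3*o + 7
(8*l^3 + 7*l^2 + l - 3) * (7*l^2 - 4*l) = 56*l^5 + 17*l^4 - 21*l^3 - 25*l^2 + 12*l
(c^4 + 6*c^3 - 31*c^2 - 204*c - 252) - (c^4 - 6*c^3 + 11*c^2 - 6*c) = 12*c^3 - 42*c^2 - 198*c - 252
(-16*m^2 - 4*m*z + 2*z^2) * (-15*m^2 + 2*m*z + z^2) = 240*m^4 + 28*m^3*z - 54*m^2*z^2 + 2*z^4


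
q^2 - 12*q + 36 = (q - 6)^2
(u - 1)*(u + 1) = u^2 - 1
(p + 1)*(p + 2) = p^2 + 3*p + 2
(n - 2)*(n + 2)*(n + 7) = n^3 + 7*n^2 - 4*n - 28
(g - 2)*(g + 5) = g^2 + 3*g - 10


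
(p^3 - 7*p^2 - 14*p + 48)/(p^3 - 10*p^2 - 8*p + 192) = (p^2 + p - 6)/(p^2 - 2*p - 24)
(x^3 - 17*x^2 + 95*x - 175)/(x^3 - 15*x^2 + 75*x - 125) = (x - 7)/(x - 5)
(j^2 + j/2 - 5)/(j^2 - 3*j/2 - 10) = (j - 2)/(j - 4)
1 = 1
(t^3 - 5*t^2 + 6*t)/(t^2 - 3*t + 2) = t*(t - 3)/(t - 1)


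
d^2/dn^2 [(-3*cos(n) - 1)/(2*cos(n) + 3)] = 7*(3*cos(n) - cos(2*n) + 3)/(2*cos(n) + 3)^3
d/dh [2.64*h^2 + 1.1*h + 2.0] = 5.28*h + 1.1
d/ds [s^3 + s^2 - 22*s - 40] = 3*s^2 + 2*s - 22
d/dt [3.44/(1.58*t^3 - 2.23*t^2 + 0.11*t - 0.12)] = (-16.3056*t^2 + 15.3424*t - 0.3784)/(1.58*t^3 - 2.23*t^2 + 0.11*t - 0.12)^2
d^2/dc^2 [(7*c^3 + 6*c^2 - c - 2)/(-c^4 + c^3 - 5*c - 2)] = 2*(-7*c^9 - 18*c^8 + 24*c^7 + 251*c^6 + 216*c^5 - 33*c^4 - 254*c^3 - 252*c^2 - 72*c + 16)/(c^12 - 3*c^11 + 3*c^10 + 14*c^9 - 24*c^8 + 3*c^7 + 81*c^6 - 15*c^5 - 48*c^4 + 113*c^3 + 150*c^2 + 60*c + 8)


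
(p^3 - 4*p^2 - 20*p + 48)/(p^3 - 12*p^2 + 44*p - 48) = (p + 4)/(p - 4)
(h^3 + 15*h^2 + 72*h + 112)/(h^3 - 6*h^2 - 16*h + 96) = (h^2 + 11*h + 28)/(h^2 - 10*h + 24)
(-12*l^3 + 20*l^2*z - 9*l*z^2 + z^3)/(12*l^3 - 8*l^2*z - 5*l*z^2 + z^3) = (-2*l + z)/(2*l + z)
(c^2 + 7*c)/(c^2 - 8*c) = (c + 7)/(c - 8)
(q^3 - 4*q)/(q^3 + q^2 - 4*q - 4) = q/(q + 1)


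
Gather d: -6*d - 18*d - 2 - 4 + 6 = -24*d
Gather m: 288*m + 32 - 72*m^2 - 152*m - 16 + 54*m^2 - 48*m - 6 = -18*m^2 + 88*m + 10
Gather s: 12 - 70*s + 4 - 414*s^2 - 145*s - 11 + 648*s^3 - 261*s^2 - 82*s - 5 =648*s^3 - 675*s^2 - 297*s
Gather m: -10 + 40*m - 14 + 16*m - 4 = 56*m - 28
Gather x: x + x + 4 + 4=2*x + 8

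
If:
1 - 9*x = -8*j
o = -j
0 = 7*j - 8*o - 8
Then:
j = 8/15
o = -8/15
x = 79/135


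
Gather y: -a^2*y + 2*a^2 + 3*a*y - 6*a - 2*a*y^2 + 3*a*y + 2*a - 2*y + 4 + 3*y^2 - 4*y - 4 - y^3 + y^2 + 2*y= 2*a^2 - 4*a - y^3 + y^2*(4 - 2*a) + y*(-a^2 + 6*a - 4)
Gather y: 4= 4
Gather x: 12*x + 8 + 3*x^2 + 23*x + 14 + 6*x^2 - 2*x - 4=9*x^2 + 33*x + 18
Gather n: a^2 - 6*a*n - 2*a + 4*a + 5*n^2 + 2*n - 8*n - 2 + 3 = a^2 + 2*a + 5*n^2 + n*(-6*a - 6) + 1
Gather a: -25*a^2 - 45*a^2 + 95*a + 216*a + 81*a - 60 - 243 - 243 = -70*a^2 + 392*a - 546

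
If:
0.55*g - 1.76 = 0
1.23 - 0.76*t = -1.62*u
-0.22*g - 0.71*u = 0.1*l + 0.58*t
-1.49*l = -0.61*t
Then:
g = 3.20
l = -0.07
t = -0.17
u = -0.84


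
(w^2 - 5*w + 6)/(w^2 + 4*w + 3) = (w^2 - 5*w + 6)/(w^2 + 4*w + 3)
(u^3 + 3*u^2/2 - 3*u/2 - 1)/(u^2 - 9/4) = 2*(2*u^3 + 3*u^2 - 3*u - 2)/(4*u^2 - 9)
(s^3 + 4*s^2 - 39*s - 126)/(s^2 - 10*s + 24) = (s^2 + 10*s + 21)/(s - 4)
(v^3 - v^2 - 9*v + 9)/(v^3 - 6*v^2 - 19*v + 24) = (v - 3)/(v - 8)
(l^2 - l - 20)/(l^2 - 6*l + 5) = (l + 4)/(l - 1)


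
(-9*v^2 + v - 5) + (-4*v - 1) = -9*v^2 - 3*v - 6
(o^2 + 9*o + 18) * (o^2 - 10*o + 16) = o^4 - o^3 - 56*o^2 - 36*o + 288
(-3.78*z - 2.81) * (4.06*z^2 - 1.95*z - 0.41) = -15.3468*z^3 - 4.0376*z^2 + 7.0293*z + 1.1521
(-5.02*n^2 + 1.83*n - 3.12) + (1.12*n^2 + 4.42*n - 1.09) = -3.9*n^2 + 6.25*n - 4.21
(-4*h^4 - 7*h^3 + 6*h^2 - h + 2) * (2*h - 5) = -8*h^5 + 6*h^4 + 47*h^3 - 32*h^2 + 9*h - 10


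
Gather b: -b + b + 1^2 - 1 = 0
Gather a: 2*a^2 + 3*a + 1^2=2*a^2 + 3*a + 1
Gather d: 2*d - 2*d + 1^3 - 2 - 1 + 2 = 0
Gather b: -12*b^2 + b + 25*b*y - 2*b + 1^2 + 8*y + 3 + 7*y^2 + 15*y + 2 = -12*b^2 + b*(25*y - 1) + 7*y^2 + 23*y + 6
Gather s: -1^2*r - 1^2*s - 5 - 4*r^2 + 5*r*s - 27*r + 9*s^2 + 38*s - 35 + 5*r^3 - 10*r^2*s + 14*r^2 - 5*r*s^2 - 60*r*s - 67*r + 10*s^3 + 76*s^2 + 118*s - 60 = 5*r^3 + 10*r^2 - 95*r + 10*s^3 + s^2*(85 - 5*r) + s*(-10*r^2 - 55*r + 155) - 100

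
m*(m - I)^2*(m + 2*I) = m^4 + 3*m^2 - 2*I*m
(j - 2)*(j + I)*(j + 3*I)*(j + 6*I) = j^4 - 2*j^3 + 10*I*j^3 - 27*j^2 - 20*I*j^2 + 54*j - 18*I*j + 36*I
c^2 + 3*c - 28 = (c - 4)*(c + 7)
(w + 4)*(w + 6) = w^2 + 10*w + 24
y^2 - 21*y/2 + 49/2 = (y - 7)*(y - 7/2)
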